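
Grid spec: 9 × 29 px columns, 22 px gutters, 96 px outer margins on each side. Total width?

Artboard = 2·96 + 9·29 + 8·22 = 192 + 261 + 176 = 629 px.

629 px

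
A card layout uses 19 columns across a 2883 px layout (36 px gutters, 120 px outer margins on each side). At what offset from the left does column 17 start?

2376 px

Inside the margins: 2883 − 240 = 2643 px.
19 columns + 18 gutters: 19c + 18·36 = 2643.
19c = 2643 − 648 = 1995, so c = 105 px.
Column 17 starts at margin + 16·(column + gutter) = 120 + 16·141 = 2376 px.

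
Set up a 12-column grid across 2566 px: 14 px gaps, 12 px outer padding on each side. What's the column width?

Take off 24 px of margins, leaving 2542 px.
12 columns + 11 gaps: 12c + 11·14 = 2542.
12c = 2542 − 154 = 2388, so c = 199 px.

199 px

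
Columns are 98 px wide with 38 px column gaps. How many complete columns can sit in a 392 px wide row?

k columns need k·98 + (k−1)·38 = k·136 − 38.
k·136 − 38 ≤ 392 → k ≤ 430 / 136 ≈ 3.16, so k = 3.

3 columns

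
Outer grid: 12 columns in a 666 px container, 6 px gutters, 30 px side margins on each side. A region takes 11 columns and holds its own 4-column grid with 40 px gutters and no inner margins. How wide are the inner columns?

108.75 px

Take off 60 px of margins, leaving 606 px.
12c + 11·6 = 606 → 12c = 540 → c = 45 px.
Span of 11: 11·45 + 10·6 = 495 + 60 = 555 px.
4 columns + 3 gutters: 4d + 3·40 = 555.
4d = 555 − 120 = 435, so d = 108.75 px.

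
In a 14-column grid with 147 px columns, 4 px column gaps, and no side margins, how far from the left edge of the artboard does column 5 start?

Before column 5: 4 columns + 4 column gaps.
Offset = 4·(147 + 4) = 4·151 = 604 px.

604 px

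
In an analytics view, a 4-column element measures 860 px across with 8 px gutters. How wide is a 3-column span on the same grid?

643 px

4 columns + 3 gutters: 4c + 3·8 = 860.
4c = 860 − 24 = 836, so c = 209 px.
Span of 3: 3·209 + 2·8 = 627 + 16 = 643 px.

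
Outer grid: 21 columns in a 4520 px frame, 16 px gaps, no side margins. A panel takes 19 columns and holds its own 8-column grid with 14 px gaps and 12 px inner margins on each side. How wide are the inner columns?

495.75 px

4520 − 20·16 = 4200; ÷21 gives c = 200 px.
Span of 19: 19·200 + 18·16 = 3800 + 288 = 4088 px.
Inner content = 4088 − 2·12 = 4064 px.
Subtracting 7 gaps of 14 leaves 3966 for 8 columns, so d = 495.75 px.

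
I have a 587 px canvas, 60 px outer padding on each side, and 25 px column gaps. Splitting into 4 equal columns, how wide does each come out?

Subtract both margins: 587 − 2·60 = 467 px.
4c + 3·25 = 467 → 4c = 392 → c = 98 px.

98 px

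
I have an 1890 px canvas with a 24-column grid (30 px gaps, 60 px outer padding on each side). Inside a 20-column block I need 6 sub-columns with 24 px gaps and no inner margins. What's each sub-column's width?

Subtract both margins: 1890 − 2·60 = 1770 px.
1770 − 23·30 = 1080; ÷24 gives c = 45 px.
Span of 20: 20·45 + 19·30 = 900 + 570 = 1470 px.
6 columns + 5 gaps: 6d + 5·24 = 1470.
6d = 1470 − 120 = 1350, so d = 225 px.

225 px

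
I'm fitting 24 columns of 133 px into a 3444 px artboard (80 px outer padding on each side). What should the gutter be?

Inside the margins: 3444 − 160 = 3284 px.
Columns use 3192 px, leaving 92 px across 23 gutters = 4 px each.

4 px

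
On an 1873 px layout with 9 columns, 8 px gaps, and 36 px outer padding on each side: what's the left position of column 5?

Take off 72 px of margins, leaving 1801 px.
Subtracting 8 gaps of 8 leaves 1737 for 9 columns, so c = 193 px.
Before column 5: the margin + 4 columns + 4 gaps.
Offset = 36 + 4·(193 + 8) = 36 + 804 = 840 px.

840 px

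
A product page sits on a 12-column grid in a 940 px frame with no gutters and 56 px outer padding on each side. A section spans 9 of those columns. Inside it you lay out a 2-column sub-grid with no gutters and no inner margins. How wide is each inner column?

Subtract both margins: 940 − 2·56 = 828 px.
With no gutters, each column is 828/12 = 69 px.
9-column span = 9·69 = 621 px.
With no gutters, each column is 621/2 = 310.5 px.

310.5 px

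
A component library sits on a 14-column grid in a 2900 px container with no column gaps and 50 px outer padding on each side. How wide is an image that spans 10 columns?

Subtract both margins: 2900 − 2·50 = 2800 px.
14c = 2800 → c = 200 px.
With no column gaps, 10 columns span 10·200 = 2000 px.

2000 px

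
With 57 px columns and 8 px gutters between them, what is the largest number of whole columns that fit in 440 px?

6 columns

6 columns: 6·57 + 5·8 = 382 px ≤ 440.
7 columns: 447 px > 440. So 6.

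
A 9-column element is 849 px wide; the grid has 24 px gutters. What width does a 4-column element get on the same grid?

9c + 8·24 = 849 → 9c = 657 → c = 73 px.
4 columns plus 3 gutters: 292 + 72 = 364 px.

364 px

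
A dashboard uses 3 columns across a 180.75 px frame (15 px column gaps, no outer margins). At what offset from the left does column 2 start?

65.25 px

3 columns + 2 column gaps: 3c + 2·15 = 180.75.
3c = 180.75 − 30 = 150.75, so c = 50.25 px.
Before column 2: 1 column + 1 column gap.
Offset = 1·(50.25 + 15) = 1·65.25 = 65.25 px.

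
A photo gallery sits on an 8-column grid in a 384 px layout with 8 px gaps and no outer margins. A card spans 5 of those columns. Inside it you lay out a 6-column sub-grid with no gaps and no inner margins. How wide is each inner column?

39.5 px

8c + 7·8 = 384 → 8c = 328 → c = 41 px.
5 columns plus 4 gaps: 205 + 32 = 237 px.
With no gaps, each column is 237/6 = 39.5 px.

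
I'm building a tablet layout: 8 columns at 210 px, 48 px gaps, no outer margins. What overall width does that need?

2016 px

Canvas = 8·210 + 7·48 = 1680 + 336 = 2016 px.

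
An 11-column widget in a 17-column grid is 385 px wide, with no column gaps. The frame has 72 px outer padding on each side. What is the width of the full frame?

11c = 385 → c = 35 px.
Summing: 144 + 595 = 739 px.

739 px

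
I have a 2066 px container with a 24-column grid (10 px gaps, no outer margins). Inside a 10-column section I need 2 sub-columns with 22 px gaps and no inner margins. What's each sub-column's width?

24c + 23·10 = 2066 → 24c = 1836 → c = 76.5 px.
10 columns plus 9 gaps: 765 + 90 = 855 px.
Subtracting 1 gap of 22 leaves 833 for 2 columns, so d = 416.5 px.

416.5 px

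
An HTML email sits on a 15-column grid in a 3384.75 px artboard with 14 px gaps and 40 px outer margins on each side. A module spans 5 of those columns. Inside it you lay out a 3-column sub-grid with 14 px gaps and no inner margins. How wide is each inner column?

Subtract both margins: 3384.75 − 2·40 = 3304.75 px.
Subtracting 14 gaps of 14 leaves 3108.75 for 15 columns, so c = 207.25 px.
5 columns plus 4 gaps: 1036.25 + 56 = 1092.25 px.
Subtracting 2 gaps of 14 leaves 1064.25 for 3 columns, so d = 354.75 px.

354.75 px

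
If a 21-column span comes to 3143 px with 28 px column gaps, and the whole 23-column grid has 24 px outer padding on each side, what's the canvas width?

Subtracting 20 column gaps of 28 leaves 2583 for 21 columns, so c = 123 px.
Adding margins, columns and gutters: 48 + 2829 + 616 = 3493 px.

3493 px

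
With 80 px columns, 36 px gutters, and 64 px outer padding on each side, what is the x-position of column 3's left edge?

Before column 3: the margin + 2 columns + 2 gutters.
Offset = 64 + 2·(80 + 36) = 64 + 232 = 296 px.

296 px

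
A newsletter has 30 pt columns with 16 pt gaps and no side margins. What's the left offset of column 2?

46 pt

Before column 2: 1 column + 1 gap.
Offset = 1·(30 + 16) = 1·46 = 46 pt.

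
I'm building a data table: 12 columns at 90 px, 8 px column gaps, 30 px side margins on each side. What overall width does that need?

1228 px

Container = 2·30 + 12·90 + 11·8 = 60 + 1080 + 88 = 1228 px.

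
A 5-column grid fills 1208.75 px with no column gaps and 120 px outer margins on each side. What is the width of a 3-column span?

581.25 px

Take off 240 px of margins, leaving 968.75 px.
968.75 / 5 = 193.75 px per column.
With no column gaps, 3 columns span 3·193.75 = 581.25 px.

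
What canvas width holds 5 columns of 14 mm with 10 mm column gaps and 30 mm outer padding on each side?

170 mm

Canvas = 2·30 + 5·14 + 4·10 = 60 + 70 + 40 = 170 mm.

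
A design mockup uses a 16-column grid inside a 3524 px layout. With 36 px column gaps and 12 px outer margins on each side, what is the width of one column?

Inside the margins: 3524 − 24 = 3500 px.
3500 − 15·36 = 2960; ÷16 gives c = 185 px.

185 px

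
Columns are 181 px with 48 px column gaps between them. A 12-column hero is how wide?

Span of 12: 12·181 + 11·48 = 2172 + 528 = 2700 px.

2700 px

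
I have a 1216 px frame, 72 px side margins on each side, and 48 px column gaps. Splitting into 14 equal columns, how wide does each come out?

32 px

Content width = 1216 − 2·72 = 1072 px.
14c + 13·48 = 1072 → 14c = 448 → c = 32 px.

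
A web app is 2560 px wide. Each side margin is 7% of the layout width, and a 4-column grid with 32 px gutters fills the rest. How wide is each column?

526.4 px

2560 × (1 − 2·7%) = 2560 × 86% = 2201.6 px for the columns.
2201.6 − 3·32 = 2105.6; ÷4 gives c = 526.4 px.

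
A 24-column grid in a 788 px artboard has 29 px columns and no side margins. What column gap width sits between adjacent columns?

Columns use 696 px, leaving 92 px across 23 column gaps = 4 px each.

4 px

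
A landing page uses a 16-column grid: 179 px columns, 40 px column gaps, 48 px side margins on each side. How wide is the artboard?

3560 px

Artboard = 2·48 + 16·179 + 15·40 = 96 + 2864 + 600 = 3560 px.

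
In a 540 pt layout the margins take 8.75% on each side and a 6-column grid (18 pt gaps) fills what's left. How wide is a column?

59.25 pt

Each margin = 8.75% of 540 = 47.25 pt; content = 540 − 2·47.25 = 445.5 pt.
6c + 5·18 = 445.5 → 6c = 355.5 → c = 59.25 pt.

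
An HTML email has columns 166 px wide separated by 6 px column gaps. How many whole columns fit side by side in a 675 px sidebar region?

k columns need k·166 + (k−1)·6 = k·172 − 6.
k·172 − 6 ≤ 675 → k ≤ 681 / 172 ≈ 3.96, so k = 3.

3 columns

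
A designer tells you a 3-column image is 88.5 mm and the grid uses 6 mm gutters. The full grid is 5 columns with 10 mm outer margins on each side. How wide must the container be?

Subtracting 2 gutters of 6 leaves 76.5 for 3 columns, so c = 25.5 mm.
Container = 2·10 + 5·25.5 + 4·6 = 20 + 127.5 + 24 = 171.5 mm.

171.5 mm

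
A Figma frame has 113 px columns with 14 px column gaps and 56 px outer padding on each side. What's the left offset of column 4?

Before column 4: the margin + 3 columns + 3 column gaps.
Offset = 56 + 3·(113 + 14) = 56 + 381 = 437 px.

437 px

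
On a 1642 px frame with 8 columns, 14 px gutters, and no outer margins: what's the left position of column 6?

Subtracting 7 gutters of 14 leaves 1544 for 8 columns, so c = 193 px.
Before column 6: 5 columns + 5 gutters.
Offset = 5·(193 + 14) = 5·207 = 1035 px.

1035 px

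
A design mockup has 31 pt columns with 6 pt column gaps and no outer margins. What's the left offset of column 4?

111 pt

Each column+gutter stride is 37 pt; with no margin, 3 of them is 111 pt.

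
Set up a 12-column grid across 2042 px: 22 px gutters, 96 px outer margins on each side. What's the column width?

Content width = 2042 − 2·96 = 1850 px.
1850 − 11·22 = 1608; ÷12 gives c = 134 px.

134 px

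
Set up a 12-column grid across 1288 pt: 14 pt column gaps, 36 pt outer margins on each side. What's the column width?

88.5 pt

Take off 72 pt of margins, leaving 1216 pt.
1216 − 11·14 = 1062; ÷12 gives c = 88.5 pt.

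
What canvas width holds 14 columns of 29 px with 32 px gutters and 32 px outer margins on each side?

886 px

Adding margins, columns and gutters: 64 + 406 + 416 = 886 px.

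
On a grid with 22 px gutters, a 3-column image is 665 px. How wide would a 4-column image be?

Subtracting 2 gutters of 22 leaves 621 for 3 columns, so c = 207 px.
4 columns plus 3 gutters: 828 + 66 = 894 px.

894 px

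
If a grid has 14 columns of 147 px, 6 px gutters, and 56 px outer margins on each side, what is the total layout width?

Adding margins, columns and gutters: 112 + 2058 + 78 = 2248 px.

2248 px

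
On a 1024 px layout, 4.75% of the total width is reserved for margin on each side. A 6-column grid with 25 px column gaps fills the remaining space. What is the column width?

Margins: 4.75% × 1024 = 48.64 px each, so content = 1024 − 97.28 = 926.72 px.
926.72 − 5·25 = 801.72; ÷6 gives c = 133.62 px.

133.62 px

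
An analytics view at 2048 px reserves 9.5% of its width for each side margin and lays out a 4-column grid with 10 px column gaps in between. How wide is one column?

Each margin = 9.5% of 2048 = 194.56 px; content = 2048 − 2·194.56 = 1658.88 px.
4c + 3·10 = 1658.88 → 4c = 1628.88 → c = 407.22 px.

407.22 px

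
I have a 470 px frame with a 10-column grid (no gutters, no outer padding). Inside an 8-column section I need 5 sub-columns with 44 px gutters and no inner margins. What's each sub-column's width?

10c = 470 → c = 47 px.
With no gutters, 8 columns span 8·47 = 376 px.
5 columns + 4 gutters: 5d + 4·44 = 376.
5d = 376 − 176 = 200, so d = 40 px.

40 px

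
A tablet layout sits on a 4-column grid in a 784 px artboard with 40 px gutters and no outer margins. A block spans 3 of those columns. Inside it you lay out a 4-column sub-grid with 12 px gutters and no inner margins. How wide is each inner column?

135.5 px

784 − 3·40 = 664; ÷4 gives c = 166 px.
3 columns plus 2 gutters: 498 + 80 = 578 px.
578 − 3·12 = 542; ÷4 gives d = 135.5 px.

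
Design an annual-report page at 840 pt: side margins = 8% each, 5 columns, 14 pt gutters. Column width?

Each margin = 8% of 840 = 67.2 pt; content = 840 − 2·67.2 = 705.6 pt.
5 columns + 4 gutters: 5c + 4·14 = 705.6.
5c = 705.6 − 56 = 649.6, so c = 129.92 pt.

129.92 pt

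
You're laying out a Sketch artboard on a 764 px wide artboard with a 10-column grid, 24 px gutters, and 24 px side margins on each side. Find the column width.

50 px

Content width = 764 − 2·24 = 716 px.
716 − 9·24 = 500; ÷10 gives c = 50 px.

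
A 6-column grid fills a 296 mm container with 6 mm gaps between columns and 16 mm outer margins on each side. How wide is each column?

39 mm

Content width = 296 − 2·16 = 264 mm.
6c + 5·6 = 264 → 6c = 234 → c = 39 mm.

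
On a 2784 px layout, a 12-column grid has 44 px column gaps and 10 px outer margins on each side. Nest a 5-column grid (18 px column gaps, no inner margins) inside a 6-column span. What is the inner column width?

257.6 px

Inside the margins: 2784 − 20 = 2764 px.
2764 − 11·44 = 2280; ÷12 gives c = 190 px.
Span of 6: 6·190 + 5·44 = 1140 + 220 = 1360 px.
5 columns + 4 column gaps: 5d + 4·18 = 1360.
5d = 1360 − 72 = 1288, so d = 257.6 px.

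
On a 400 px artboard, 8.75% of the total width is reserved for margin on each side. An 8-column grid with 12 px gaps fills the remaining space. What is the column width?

Margins: 8.75% × 400 = 35 px each, so content = 400 − 70 = 330 px.
330 − 7·12 = 246; ÷8 gives c = 30.75 px.

30.75 px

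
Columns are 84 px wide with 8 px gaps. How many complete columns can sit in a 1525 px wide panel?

k columns need k·84 + (k−1)·8 = k·92 − 8.
k·92 − 8 ≤ 1525 → k ≤ 1533 / 92 ≈ 16.66, so k = 16.

16 columns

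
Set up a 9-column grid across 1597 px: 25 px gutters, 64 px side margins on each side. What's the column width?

141 px

Subtract both margins: 1597 − 2·64 = 1469 px.
1469 − 8·25 = 1269; ÷9 gives c = 141 px.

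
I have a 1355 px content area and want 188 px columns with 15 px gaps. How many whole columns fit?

6 columns: 6·188 + 5·15 = 1203 px ≤ 1355.
7 columns: 1406 px > 1355. So 6.

6 columns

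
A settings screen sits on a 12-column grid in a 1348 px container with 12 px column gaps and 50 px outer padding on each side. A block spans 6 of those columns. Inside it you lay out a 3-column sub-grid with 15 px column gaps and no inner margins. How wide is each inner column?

196 px

Outer content = 1348 − 2·50 = 1248 px.
12 columns + 11 column gaps: 12c + 11·12 = 1248.
12c = 1248 − 132 = 1116, so c = 93 px.
6 columns plus 5 column gaps: 558 + 60 = 618 px.
Subtracting 2 column gaps of 15 leaves 588 for 3 columns, so d = 196 px.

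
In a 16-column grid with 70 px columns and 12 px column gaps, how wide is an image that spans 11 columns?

890 px

Span of 11: 11·70 + 10·12 = 770 + 120 = 890 px.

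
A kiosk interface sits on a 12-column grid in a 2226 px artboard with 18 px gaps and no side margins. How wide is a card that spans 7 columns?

1291 px

Subtracting 11 gaps of 18 leaves 2028 for 12 columns, so c = 169 px.
7-column span = 7·169 + 6·18 = 1291 px.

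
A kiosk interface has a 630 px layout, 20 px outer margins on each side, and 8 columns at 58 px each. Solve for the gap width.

18 px

Content width = 630 − 2·20 = 590 px.
8 columns take 8·58 = 464 px; remaining 126 splits into 7 gaps.
g = 126 / 7 = 18 px.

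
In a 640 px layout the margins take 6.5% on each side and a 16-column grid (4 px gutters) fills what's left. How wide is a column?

Margins: 6.5% × 640 = 41.6 px each, so content = 640 − 83.2 = 556.8 px.
16c + 15·4 = 556.8 → 16c = 496.8 → c = 31.05 px.

31.05 px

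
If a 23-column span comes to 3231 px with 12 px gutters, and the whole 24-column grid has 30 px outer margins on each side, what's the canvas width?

23c + 22·12 = 3231 → 23c = 2967 → c = 129 px.
Canvas = 2·30 + 24·129 + 23·12 = 60 + 3096 + 276 = 3432 px.

3432 px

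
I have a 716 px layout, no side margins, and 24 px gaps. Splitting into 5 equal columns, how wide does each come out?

5c + 4·24 = 716 → 5c = 620 → c = 124 px.

124 px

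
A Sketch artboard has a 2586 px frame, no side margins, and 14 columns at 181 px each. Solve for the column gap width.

14·181 + 13g = 2586 → 13g = 52 → g = 4 px.

4 px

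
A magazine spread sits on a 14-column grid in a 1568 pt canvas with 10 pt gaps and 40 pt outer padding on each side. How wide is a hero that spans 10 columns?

Take off 80 pt of margins, leaving 1488 pt.
14 columns + 13 gaps: 14c + 13·10 = 1488.
14c = 1488 − 130 = 1358, so c = 97 pt.
10-column span = 10·97 + 9·10 = 1060 pt.

1060 pt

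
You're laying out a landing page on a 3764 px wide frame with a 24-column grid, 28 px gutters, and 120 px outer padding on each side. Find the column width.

Inside the margins: 3764 − 240 = 3524 px.
24 columns + 23 gutters: 24c + 23·28 = 3524.
24c = 3524 − 644 = 2880, so c = 120 px.

120 px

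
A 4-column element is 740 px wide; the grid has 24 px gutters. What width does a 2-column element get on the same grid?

358 px

4c + 3·24 = 740 → 4c = 668 → c = 167 px.
2 columns plus 1 gutter: 334 + 24 = 358 px.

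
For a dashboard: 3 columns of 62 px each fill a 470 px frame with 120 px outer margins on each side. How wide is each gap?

Subtract both margins: 470 − 2·120 = 230 px.
Columns use 186 px, leaving 44 px across 2 gaps = 22 px each.

22 px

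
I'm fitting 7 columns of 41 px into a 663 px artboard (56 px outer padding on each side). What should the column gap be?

Content width = 663 − 2·56 = 551 px.
7·41 + 6g = 551 → 6g = 264 → g = 44 px.

44 px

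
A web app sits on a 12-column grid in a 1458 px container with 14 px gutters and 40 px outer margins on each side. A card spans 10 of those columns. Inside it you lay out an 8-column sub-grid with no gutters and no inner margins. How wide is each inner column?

143.25 px

Take off 80 px of margins, leaving 1378 px.
1378 − 11·14 = 1224; ÷12 gives c = 102 px.
10 columns plus 9 gutters: 1020 + 126 = 1146 px.
With no gutters, each column is 1146/8 = 143.25 px.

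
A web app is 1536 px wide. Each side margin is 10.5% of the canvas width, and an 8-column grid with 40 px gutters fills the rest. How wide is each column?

Each margin = 10.5% of 1536 = 161.28 px; content = 1536 − 2·161.28 = 1213.44 px.
8c + 7·40 = 1213.44 → 8c = 933.44 → c = 116.68 px.

116.68 px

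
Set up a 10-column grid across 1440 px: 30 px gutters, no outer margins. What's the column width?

117 px

10 columns + 9 gutters: 10c + 9·30 = 1440.
10c = 1440 − 270 = 1170, so c = 117 px.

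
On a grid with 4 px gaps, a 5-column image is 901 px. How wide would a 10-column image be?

Subtracting 4 gaps of 4 leaves 885 for 5 columns, so c = 177 px.
Span of 10: 10·177 + 9·4 = 1770 + 36 = 1806 px.

1806 px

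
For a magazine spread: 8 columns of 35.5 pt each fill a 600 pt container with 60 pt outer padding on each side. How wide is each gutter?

28 pt

Subtract both margins: 600 − 2·60 = 480 pt.
8·35.5 + 7g = 480 → 7g = 196 → g = 28 pt.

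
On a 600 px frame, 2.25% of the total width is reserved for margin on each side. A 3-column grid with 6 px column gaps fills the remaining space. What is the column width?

Each margin = 2.25% of 600 = 13.5 px; content = 600 − 2·13.5 = 573 px.
573 − 2·6 = 561; ÷3 gives c = 187 px.

187 px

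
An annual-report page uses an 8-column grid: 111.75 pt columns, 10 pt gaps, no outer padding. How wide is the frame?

Total width: 8·111.75 + 7·10 = 964 pt.

964 pt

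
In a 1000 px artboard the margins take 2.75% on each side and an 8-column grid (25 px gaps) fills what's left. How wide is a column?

96.25 px

Margins: 2.75% × 1000 = 27.5 px each, so content = 1000 − 55 = 945 px.
8c + 7·25 = 945 → 8c = 770 → c = 96.25 px.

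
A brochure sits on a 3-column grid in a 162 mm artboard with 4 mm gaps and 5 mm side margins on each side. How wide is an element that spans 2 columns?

100 mm

Inside the margins: 162 − 10 = 152 mm.
3 columns + 2 gaps: 3c + 2·4 = 152.
3c = 152 − 8 = 144, so c = 48 mm.
2 columns plus 1 gap: 96 + 4 = 100 mm.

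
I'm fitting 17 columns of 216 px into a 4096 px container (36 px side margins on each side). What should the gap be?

Subtract both margins: 4096 − 2·36 = 4024 px.
17 columns take 17·216 = 3672 px; remaining 352 splits into 16 gaps.
g = 352 / 16 = 22 px.

22 px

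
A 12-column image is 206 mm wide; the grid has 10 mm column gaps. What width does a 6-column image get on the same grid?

98 mm

12 columns + 11 column gaps: 12c + 11·10 = 206.
12c = 206 − 110 = 96, so c = 8 mm.
6-column span = 6·8 + 5·10 = 98 mm.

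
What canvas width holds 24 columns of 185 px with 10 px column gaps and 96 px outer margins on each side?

4862 px

Adding margins, columns and gutters: 192 + 4440 + 230 = 4862 px.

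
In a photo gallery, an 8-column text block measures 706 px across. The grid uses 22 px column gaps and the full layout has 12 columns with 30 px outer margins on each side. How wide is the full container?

1130 px

8 columns + 7 column gaps: 8c + 7·22 = 706.
8c = 706 − 154 = 552, so c = 69 px.
Total width: 2·30 + 12·69 + 11·22 = 1130 px.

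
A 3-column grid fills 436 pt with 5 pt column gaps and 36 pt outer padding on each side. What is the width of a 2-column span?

241 pt

Take off 72 pt of margins, leaving 364 pt.
Subtracting 2 column gaps of 5 leaves 354 for 3 columns, so c = 118 pt.
2-column span = 2·118 + 1·5 = 241 pt.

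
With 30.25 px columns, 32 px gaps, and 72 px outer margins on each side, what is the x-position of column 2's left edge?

Each column+gutter stride is 62.25 px; 1 of them past the 72 px margin is 72 + 62.25 = 134.25 px.

134.25 px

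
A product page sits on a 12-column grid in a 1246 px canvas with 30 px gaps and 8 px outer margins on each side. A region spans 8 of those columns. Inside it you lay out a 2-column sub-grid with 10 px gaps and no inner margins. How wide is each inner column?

400 px

Inside the margins: 1246 − 16 = 1230 px.
12 columns + 11 gaps: 12c + 11·30 = 1230.
12c = 1230 − 330 = 900, so c = 75 px.
8-column span = 8·75 + 7·30 = 810 px.
2d + 1·10 = 810 → 2d = 800 → d = 400 px.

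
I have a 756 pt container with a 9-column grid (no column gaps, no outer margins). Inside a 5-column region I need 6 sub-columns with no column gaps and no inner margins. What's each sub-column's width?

9c = 756 → c = 84 pt.
5-column span = 5·84 = 420 pt.
With no column gaps, each column is 420/6 = 70 pt.

70 pt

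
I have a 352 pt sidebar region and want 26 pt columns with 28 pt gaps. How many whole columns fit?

7 columns

7 columns: 7·26 + 6·28 = 350 pt ≤ 352.
8 columns: 404 pt > 352. So 7.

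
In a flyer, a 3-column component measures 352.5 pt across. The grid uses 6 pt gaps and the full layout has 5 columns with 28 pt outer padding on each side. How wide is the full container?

647.5 pt

3c + 2·6 = 352.5 → 3c = 340.5 → c = 113.5 pt.
Adding margins, columns and gutters: 56 + 567.5 + 24 = 647.5 pt.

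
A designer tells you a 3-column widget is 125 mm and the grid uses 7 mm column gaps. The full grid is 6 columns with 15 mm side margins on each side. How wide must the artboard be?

3c + 2·7 = 125 → 3c = 111 → c = 37 mm.
Total width: 2·15 + 6·37 + 5·7 = 287 mm.

287 mm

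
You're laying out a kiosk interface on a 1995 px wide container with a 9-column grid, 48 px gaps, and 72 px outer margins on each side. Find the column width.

Inside the margins: 1995 − 144 = 1851 px.
9c + 8·48 = 1851 → 9c = 1467 → c = 163 px.

163 px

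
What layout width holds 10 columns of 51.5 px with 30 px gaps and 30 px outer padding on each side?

Layout = 2·30 + 10·51.5 + 9·30 = 60 + 515 + 270 = 845 px.

845 px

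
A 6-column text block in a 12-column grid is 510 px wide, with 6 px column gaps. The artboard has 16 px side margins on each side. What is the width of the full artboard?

6c + 5·6 = 510 → 6c = 480 → c = 80 px.
Total width: 2·16 + 12·80 + 11·6 = 1058 px.

1058 px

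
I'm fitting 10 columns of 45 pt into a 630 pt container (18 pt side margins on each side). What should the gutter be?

16 pt

Inside the margins: 630 − 36 = 594 pt.
10·45 + 9g = 594 → 9g = 144 → g = 16 pt.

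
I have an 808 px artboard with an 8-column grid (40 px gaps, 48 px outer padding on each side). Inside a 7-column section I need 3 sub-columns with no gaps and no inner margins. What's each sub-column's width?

Subtract both margins: 808 − 2·48 = 712 px.
8c + 7·40 = 712 → 8c = 432 → c = 54 px.
7 columns plus 6 gaps: 378 + 240 = 618 px.
With no gaps, each column is 618/3 = 206 px.

206 px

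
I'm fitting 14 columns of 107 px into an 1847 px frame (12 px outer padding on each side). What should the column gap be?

25 px

Take off 24 px of margins, leaving 1823 px.
14·107 + 13g = 1823 → 13g = 325 → g = 25 px.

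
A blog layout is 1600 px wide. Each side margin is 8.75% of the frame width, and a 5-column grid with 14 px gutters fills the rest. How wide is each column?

Margins: 8.75% × 1600 = 140 px each, so content = 1600 − 280 = 1320 px.
1320 − 4·14 = 1264; ÷5 gives c = 252.8 px.

252.8 px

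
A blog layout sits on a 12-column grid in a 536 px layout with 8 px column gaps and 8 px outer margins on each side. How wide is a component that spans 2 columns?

Subtract both margins: 536 − 2·8 = 520 px.
12c + 11·8 = 520 → 12c = 432 → c = 36 px.
2 columns plus 1 column gap: 72 + 8 = 80 px.

80 px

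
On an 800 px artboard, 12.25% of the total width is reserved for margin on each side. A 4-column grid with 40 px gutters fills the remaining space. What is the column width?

121 px

800 × (1 − 2·12.25%) = 800 × 75.5% = 604 px for the columns.
4c + 3·40 = 604 → 4c = 484 → c = 121 px.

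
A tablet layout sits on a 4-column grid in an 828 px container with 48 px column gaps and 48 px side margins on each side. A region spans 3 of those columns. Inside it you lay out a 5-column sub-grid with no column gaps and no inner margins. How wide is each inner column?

107.4 px

Outer content = 828 − 2·48 = 732 px.
4 columns + 3 column gaps: 4c + 3·48 = 732.
4c = 732 − 144 = 588, so c = 147 px.
3-column span = 3·147 + 2·48 = 537 px.
537 / 5 = 107.4 px per column.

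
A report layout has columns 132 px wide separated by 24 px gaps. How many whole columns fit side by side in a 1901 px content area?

12 columns

k columns need k·132 + (k−1)·24 = k·156 − 24.
k·156 − 24 ≤ 1901 → k ≤ 1925 / 156 ≈ 12.34, so k = 12.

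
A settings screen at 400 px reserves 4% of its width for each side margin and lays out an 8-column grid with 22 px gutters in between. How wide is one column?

26.75 px

400 × (1 − 2·4%) = 400 × 92% = 368 px for the columns.
8 columns + 7 gutters: 8c + 7·22 = 368.
8c = 368 − 154 = 214, so c = 26.75 px.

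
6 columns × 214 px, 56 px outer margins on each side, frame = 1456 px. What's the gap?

12 px

Content width = 1456 − 2·56 = 1344 px.
6·214 + 5g = 1344 → 5g = 60 → g = 12 px.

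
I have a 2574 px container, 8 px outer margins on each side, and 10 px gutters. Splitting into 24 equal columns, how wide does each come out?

97 px

Take off 16 px of margins, leaving 2558 px.
24 columns + 23 gutters: 24c + 23·10 = 2558.
24c = 2558 − 230 = 2328, so c = 97 px.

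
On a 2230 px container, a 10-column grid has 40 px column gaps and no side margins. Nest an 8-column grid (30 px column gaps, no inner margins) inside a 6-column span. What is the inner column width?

10c + 9·40 = 2230 → 10c = 1870 → c = 187 px.
6-column span = 6·187 + 5·40 = 1322 px.
Subtracting 7 column gaps of 30 leaves 1112 for 8 columns, so d = 139 px.

139 px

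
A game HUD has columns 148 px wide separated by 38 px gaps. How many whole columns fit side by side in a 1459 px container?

8 columns

k columns need k·148 + (k−1)·38 = k·186 − 38.
k·186 − 38 ≤ 1459 → k ≤ 1497 / 186 ≈ 8.05, so k = 8.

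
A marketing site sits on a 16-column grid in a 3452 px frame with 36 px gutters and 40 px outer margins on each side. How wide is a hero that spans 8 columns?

Inside the margins: 3452 − 80 = 3372 px.
16 columns + 15 gutters: 16c + 15·36 = 3372.
16c = 3372 − 540 = 2832, so c = 177 px.
8-column span = 8·177 + 7·36 = 1668 px.

1668 px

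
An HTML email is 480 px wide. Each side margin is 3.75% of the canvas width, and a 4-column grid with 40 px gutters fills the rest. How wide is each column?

480 × (1 − 2·3.75%) = 480 × 92.5% = 444 px for the columns.
444 − 3·40 = 324; ÷4 gives c = 81 px.

81 px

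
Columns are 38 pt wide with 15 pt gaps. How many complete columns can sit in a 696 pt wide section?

Each extra column adds 38 + 15 = 53 pt.
(696 + 15) / 53 = 13.42, so 13 columns fit.

13 columns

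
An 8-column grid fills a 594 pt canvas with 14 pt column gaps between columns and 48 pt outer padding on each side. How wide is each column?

50 pt

Inside the margins: 594 − 96 = 498 pt.
Subtracting 7 column gaps of 14 leaves 400 for 8 columns, so c = 50 pt.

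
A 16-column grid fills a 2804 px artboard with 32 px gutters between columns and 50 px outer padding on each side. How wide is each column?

139 px

Inside the margins: 2804 − 100 = 2704 px.
16c + 15·32 = 2704 → 16c = 2224 → c = 139 px.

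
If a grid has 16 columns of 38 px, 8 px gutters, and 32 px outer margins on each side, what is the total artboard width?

Adding margins, columns and gutters: 64 + 608 + 120 = 792 px.

792 px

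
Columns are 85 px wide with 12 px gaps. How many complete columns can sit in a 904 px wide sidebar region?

k columns need k·85 + (k−1)·12 = k·97 − 12.
k·97 − 12 ≤ 904 → k ≤ 916 / 97 ≈ 9.44, so k = 9.

9 columns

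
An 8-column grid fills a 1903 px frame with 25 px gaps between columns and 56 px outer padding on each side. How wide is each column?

Content width = 1903 − 2·56 = 1791 px.
8c + 7·25 = 1791 → 8c = 1616 → c = 202 px.

202 px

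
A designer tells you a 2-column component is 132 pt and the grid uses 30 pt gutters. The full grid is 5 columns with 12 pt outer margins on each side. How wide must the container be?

399 pt

2c + 1·30 = 132 → 2c = 102 → c = 51 pt.
Adding margins, columns and gutters: 24 + 255 + 120 = 399 pt.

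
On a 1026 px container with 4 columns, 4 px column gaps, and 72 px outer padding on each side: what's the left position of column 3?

Subtract both margins: 1026 − 2·72 = 882 px.
4c + 3·4 = 882 → 4c = 870 → c = 217.5 px.
Each column+gutter stride is 221.5 px; 2 of them past the 72 px margin is 72 + 443 = 515 px.

515 px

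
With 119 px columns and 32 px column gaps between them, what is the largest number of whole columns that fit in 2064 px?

k columns need k·119 + (k−1)·32 = k·151 − 32.
k·151 − 32 ≤ 2064 → k ≤ 2096 / 151 ≈ 13.88, so k = 13.

13 columns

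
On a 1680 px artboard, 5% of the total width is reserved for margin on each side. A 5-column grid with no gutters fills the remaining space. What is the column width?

302.4 px

Each margin = 5% of 1680 = 84 px; content = 1680 − 2·84 = 1512 px.
5c = 1512 → c = 302.4 px.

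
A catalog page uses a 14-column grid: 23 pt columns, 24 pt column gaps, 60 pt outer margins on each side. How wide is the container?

Adding margins, columns and gutters: 120 + 322 + 312 = 754 pt.

754 pt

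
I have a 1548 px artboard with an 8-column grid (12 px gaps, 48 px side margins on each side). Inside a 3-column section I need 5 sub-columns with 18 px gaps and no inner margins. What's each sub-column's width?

Inside the margins: 1548 − 96 = 1452 px.
8c + 7·12 = 1452 → 8c = 1368 → c = 171 px.
3 columns plus 2 gaps: 513 + 24 = 537 px.
Subtracting 4 gaps of 18 leaves 465 for 5 columns, so d = 93 px.

93 px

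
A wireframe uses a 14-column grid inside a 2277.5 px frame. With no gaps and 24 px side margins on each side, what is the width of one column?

Take off 48 px of margins, leaving 2229.5 px.
14c = 2229.5 → c = 159.25 px.

159.25 px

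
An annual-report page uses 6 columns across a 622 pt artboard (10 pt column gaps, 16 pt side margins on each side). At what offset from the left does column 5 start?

Content = 622 − 2·16 = 590 pt.
Subtracting 5 column gaps of 10 leaves 540 for 6 columns, so c = 90 pt.
Before column 5: the margin + 4 columns + 4 column gaps.
Offset = 16 + 4·(90 + 10) = 16 + 400 = 416 pt.

416 pt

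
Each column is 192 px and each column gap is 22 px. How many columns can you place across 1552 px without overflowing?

7 columns

Each extra column adds 192 + 22 = 214 px.
(1552 + 22) / 214 = 7.36, so 7 columns fit.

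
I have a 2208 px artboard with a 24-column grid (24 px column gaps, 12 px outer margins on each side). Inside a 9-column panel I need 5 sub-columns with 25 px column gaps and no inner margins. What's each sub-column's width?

Take off 24 px of margins, leaving 2184 px.
2184 − 23·24 = 1632; ÷24 gives c = 68 px.
9 columns plus 8 column gaps: 612 + 192 = 804 px.
Subtracting 4 column gaps of 25 leaves 704 for 5 columns, so d = 140.8 px.

140.8 px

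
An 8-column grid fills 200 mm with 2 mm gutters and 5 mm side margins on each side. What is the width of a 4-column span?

Subtract both margins: 200 − 2·5 = 190 mm.
Subtracting 7 gutters of 2 leaves 176 for 8 columns, so c = 22 mm.
Span of 4: 4·22 + 3·2 = 88 + 6 = 94 mm.

94 mm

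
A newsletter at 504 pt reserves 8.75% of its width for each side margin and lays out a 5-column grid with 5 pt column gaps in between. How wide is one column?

79.16 pt

504 × (1 − 2·8.75%) = 504 × 82.5% = 415.8 pt for the columns.
415.8 − 4·5 = 395.8; ÷5 gives c = 79.16 pt.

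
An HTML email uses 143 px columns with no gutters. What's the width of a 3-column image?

3-column span = 3·143 = 429 px.

429 px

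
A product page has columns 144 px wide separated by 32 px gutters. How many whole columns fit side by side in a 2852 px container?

16 columns

k columns need k·144 + (k−1)·32 = k·176 − 32.
k·176 − 32 ≤ 2852 → k ≤ 2884 / 176 ≈ 16.39, so k = 16.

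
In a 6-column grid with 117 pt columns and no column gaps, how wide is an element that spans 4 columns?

With no column gaps, 4 columns span 4·117 = 468 pt.

468 pt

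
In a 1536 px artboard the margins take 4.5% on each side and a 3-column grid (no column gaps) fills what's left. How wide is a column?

Margins: 4.5% × 1536 = 69.12 px each, so content = 1536 − 138.24 = 1397.76 px.
With no column gaps, each column is 1397.76/3 = 465.92 px.

465.92 px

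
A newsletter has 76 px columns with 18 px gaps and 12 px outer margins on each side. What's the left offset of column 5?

Column 5 starts at margin + 4·(column + gutter) = 12 + 4·94 = 388 px.

388 px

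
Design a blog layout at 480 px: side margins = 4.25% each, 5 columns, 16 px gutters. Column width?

75.04 px

480 × (1 − 2·4.25%) = 480 × 91.5% = 439.2 px for the columns.
5c + 4·16 = 439.2 → 5c = 375.2 → c = 75.04 px.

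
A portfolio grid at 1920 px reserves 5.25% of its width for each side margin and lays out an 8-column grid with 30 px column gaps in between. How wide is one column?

188.55 px

1920 × (1 − 2·5.25%) = 1920 × 89.5% = 1718.4 px for the columns.
8c + 7·30 = 1718.4 → 8c = 1508.4 → c = 188.55 px.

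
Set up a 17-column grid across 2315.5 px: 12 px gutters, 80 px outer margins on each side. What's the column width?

115.5 px

Subtract both margins: 2315.5 − 2·80 = 2155.5 px.
17c + 16·12 = 2155.5 → 17c = 1963.5 → c = 115.5 px.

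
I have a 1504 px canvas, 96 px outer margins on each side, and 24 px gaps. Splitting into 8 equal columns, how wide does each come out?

143 px

Inside the margins: 1504 − 192 = 1312 px.
Subtracting 7 gaps of 24 leaves 1144 for 8 columns, so c = 143 px.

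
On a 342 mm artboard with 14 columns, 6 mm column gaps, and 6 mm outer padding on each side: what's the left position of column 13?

Take off 12 mm of margins, leaving 330 mm.
330 − 13·6 = 252; ÷14 gives c = 18 mm.
Before column 13: the margin + 12 columns + 12 column gaps.
Offset = 6 + 12·(18 + 6) = 6 + 288 = 294 mm.

294 mm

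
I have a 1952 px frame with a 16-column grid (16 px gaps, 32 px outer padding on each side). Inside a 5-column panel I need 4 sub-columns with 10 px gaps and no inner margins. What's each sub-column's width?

Outer content = 1952 − 2·32 = 1888 px.
Subtracting 15 gaps of 16 leaves 1648 for 16 columns, so c = 103 px.
5 columns plus 4 gaps: 515 + 64 = 579 px.
579 − 3·10 = 549; ÷4 gives d = 137.25 px.

137.25 px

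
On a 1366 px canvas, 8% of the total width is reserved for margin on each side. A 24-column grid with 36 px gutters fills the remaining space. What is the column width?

1366 × (1 − 2·8%) = 1366 × 84% = 1147.44 px for the columns.
Subtracting 23 gutters of 36 leaves 319.44 for 24 columns, so c = 13.31 px.

13.31 px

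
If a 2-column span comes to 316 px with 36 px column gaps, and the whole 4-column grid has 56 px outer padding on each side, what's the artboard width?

316 − 1·36 = 280; ÷2 gives c = 140 px.
Artboard = 2·56 + 4·140 + 3·36 = 112 + 560 + 108 = 780 px.

780 px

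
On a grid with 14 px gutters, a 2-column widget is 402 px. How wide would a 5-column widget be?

1026 px

2 columns + 1 gutter: 2c + 1·14 = 402.
2c = 402 − 14 = 388, so c = 194 px.
Span of 5: 5·194 + 4·14 = 970 + 56 = 1026 px.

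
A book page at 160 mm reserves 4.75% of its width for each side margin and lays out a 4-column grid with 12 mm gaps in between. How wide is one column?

27.2 mm

Margins: 4.75% × 160 = 7.6 mm each, so content = 160 − 15.2 = 144.8 mm.
144.8 − 3·12 = 108.8; ÷4 gives c = 27.2 mm.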